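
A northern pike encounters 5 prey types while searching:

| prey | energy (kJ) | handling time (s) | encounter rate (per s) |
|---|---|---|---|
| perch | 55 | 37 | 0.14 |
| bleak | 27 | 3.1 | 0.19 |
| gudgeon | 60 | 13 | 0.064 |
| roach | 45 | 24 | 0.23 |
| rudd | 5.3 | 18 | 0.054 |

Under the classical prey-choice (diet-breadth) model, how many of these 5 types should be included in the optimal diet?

E/h in descending order: bleak 8.71, gudgeon 4.62, roach 1.88, perch 1.49, rudd 0.294 kJ/s. The optimal diet is the largest prefix of this list for which every included type satisfies E_i/h_i > R on the types above it.
Rate on top 1: 3.228. gudgeon: 4.62 > 3.228 → include.
Rate on top 2: 3.705. roach: 1.88 < 3.705 → exclude; stop.
Optimal diet: bleak, gudgeon — 2 of 5 types.

2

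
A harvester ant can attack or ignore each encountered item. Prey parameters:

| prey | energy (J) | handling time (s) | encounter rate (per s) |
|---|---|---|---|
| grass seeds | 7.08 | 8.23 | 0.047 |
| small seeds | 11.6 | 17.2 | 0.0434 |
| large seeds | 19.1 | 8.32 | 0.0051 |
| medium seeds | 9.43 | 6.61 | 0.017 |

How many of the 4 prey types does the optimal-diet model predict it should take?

Profitabilities (E/h, J/s): large seeds 2.3, medium seeds 1.43, grass seeds 0.86, small seeds 0.674. Add prey in this order while the next type's profitability exceeds the intake rate on those already taken.
Rate on top 1: 0.09344. medium seeds: 1.43 > 0.09344 → include.
Rate on top 2: 0.2232. grass seeds: 0.86 > 0.2232 → include.
Rate on top 3: 0.383. small seeds: 0.674 > 0.383 → include.
Optimal diet: large seeds, medium seeds, grass seeds, small seeds — 4 of 4 types.

4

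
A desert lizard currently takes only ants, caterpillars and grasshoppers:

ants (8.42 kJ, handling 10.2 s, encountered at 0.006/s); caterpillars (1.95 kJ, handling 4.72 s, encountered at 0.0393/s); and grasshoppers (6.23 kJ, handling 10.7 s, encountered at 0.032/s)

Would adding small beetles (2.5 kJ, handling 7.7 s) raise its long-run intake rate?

Current rate: (0.006×8.42 + 0.0393×1.95 + 0.032×6.23)/(1 + 0.006×10.2 + 0.0393×4.72 + 0.032×10.7) = 0.2055 kJ/s.
Profitability of small beetles: 2.5/7.7 = 0.3247 kJ/s.
Since 0.3247 > R, including small beetles increases the long-run rate.

Yes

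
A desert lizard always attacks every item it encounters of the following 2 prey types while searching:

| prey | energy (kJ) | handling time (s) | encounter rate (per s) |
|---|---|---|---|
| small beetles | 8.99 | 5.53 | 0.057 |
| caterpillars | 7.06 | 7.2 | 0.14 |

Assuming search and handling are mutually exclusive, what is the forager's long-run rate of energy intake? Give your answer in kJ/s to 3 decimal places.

0.646 kJ/s

R = Σλ_iE_i / (1 + Σλ_ih_i)
Numerator: 0.057×8.99 + 0.14×7.06 = 1.501
Denominator: 1 + 0.057×5.53 + 0.14×7.2 = 2.323
R = 1.501/2.323 = 0.646 kJ/s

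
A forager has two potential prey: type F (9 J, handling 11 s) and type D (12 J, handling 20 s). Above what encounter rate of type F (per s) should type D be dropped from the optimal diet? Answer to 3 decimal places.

At the threshold, the rate on type F alone equals the profitability of type D: λ·9/(1 + λ·11) = 12/20 = 0.6.
Rearranging, λ(9 − 0.6×11) = 0.6, so λ = 0.6/2.4 = 0.25 per s.

0.250 per s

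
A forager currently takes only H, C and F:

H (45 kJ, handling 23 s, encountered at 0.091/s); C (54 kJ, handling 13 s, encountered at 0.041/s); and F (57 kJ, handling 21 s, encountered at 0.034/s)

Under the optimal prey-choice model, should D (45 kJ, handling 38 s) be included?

Intake rate on the current diet: R = (0.091×45 + 0.041×54 + 0.034×57) / (1 + 0.091×23 + 0.041×13 + 0.034×21) = 8.247/4.34 = 1.9 kJ/s.
D: E/h = 45/38 = 1.184 kJ/s.
1.184 < 1.9, so adding D would lower the average — exclude it.

No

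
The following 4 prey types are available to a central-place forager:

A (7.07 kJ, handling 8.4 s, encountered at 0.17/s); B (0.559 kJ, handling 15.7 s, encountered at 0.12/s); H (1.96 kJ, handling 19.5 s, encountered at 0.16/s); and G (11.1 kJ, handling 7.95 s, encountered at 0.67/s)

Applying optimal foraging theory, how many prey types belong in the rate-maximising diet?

1

E/h in descending order: G 1.4, A 0.842, H 0.101, B 0.0356 kJ/s. The optimal diet is the largest prefix of this list for which every included type satisfies E_i/h_i > R on the types above it.
Rate on top 1: 1.176. A: 0.842 < 1.176 → exclude; stop.
Optimal diet: G — 1 of 4 types.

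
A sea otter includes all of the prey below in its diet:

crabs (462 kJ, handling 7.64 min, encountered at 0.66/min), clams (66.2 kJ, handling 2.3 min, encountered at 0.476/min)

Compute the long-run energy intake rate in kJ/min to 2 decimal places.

R = Σλ_iE_i / (1 + Σλ_ih_i)
Numerator: 0.66×462 + 0.476×66.2 = 336.4
Denominator: 1 + 0.66×7.64 + 0.476×2.3 = 7.137
R = 336.4/7.137 = 47.14 kJ/min

47.14 kJ/min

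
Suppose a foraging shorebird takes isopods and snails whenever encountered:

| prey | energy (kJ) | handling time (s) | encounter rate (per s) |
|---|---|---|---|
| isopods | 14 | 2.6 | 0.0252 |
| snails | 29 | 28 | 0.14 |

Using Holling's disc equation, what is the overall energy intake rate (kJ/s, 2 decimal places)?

0.89 kJ/s

R = (0.0252×14 + 0.14×29) / (1 + 0.0252×2.6 + 0.14×28) = 4.413/4.986 = 0.8851 kJ/s.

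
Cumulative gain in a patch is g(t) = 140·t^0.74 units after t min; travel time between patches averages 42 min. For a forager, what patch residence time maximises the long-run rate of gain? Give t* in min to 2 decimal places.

Optimal t* satisfies g'(t*) = g(t*)/(T + t*).
g'(t) = 0.74·140·t^-0.26. Setting 0.74·140·t^-0.26 = 140·t^0.74/(42+t) gives 0.74(42+t) = t, so 0.26·t = 0.74×42.
t* = 0.74×42/0.26 = 119.5 min.

119.54 min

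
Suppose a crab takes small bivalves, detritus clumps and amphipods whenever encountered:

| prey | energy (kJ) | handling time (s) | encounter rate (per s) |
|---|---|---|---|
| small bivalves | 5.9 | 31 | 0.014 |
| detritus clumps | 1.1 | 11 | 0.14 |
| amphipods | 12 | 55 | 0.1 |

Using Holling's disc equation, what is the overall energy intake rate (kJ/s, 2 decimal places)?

R = (0.014×5.9 + 0.14×1.1 + 0.1×12) / (1 + 0.014×31 + 0.14×11 + 0.1×55) = 1.437/8.474 = 0.1695 kJ/s.

0.17 kJ/s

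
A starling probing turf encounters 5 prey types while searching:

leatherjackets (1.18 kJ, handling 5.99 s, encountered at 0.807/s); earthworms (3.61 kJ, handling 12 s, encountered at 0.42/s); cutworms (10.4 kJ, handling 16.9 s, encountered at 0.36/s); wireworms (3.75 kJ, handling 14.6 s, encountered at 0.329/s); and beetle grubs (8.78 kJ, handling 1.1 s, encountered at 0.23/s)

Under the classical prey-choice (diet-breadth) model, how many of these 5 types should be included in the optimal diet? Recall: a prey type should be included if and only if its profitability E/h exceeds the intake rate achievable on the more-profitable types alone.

Profitabilities (E/h, kJ/s): beetle grubs 7.98, cutworms 0.615, earthworms 0.301, wireworms 0.257, leatherjackets 0.197. Add prey in this order while the next type's profitability exceeds the intake rate on those already taken.
Rate on top 1: 1.612. cutworms: 0.615 < 1.612 → exclude; stop.
Optimal diet: beetle grubs — 1 of 5 types.

1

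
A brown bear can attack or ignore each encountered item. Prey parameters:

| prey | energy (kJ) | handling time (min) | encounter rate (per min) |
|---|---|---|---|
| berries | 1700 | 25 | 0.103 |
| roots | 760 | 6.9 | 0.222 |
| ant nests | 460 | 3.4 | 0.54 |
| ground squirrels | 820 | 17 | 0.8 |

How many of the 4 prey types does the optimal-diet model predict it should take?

2

Rank by E/h (kJ/min): ant nests 135, roots 110, berries 68, ground squirrels 48.2. Include each in turn until the next type's E/h falls below the running intake rate.
Rate on top 1: 87.59. roots: 110 > 87.59 → include.
Rate on top 2: 95.5. berries: 68 < 95.5 → exclude; stop.
Optimal diet: ant nests, roots — 2 of 4 types.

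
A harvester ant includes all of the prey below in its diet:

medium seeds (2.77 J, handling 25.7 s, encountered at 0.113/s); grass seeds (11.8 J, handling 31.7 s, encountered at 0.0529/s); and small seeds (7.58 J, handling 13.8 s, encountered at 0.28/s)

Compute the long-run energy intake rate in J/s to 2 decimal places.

0.32 J/s

R = (0.113×2.77 + 0.0529×11.8 + 0.28×7.58) / (1 + 0.113×25.7 + 0.0529×31.7 + 0.28×13.8) = 3.06/9.445 = 0.3239 J/s.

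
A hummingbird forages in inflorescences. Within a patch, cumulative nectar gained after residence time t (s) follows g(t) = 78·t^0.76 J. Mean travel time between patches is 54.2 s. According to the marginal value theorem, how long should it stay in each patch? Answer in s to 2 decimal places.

By the marginal value theorem, leave when the instantaneous gain rate g'(t) equals the habitat-wide average g(t)/(T + t).
g'(t) = 0.76·78·t^-0.24. Setting 0.76·78·t^-0.24 = 78·t^0.76/(54.2+t) gives 0.76(54.2+t) = t, so 0.24·t = 0.76×54.2.
t* = 0.76×54.2/0.24 = 171.6 s.

171.63 s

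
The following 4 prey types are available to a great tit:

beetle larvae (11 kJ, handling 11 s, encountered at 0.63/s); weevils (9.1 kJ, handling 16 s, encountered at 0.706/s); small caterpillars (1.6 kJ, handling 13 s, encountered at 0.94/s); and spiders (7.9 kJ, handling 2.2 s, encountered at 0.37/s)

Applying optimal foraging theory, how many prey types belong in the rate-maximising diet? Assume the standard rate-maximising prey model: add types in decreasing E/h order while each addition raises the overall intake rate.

1

E/h in descending order: spiders 3.59, beetle larvae 1, weevils 0.569, small caterpillars 0.123 kJ/s. The optimal diet is the largest prefix of this list for which every included type satisfies E_i/h_i > R on the types above it.
Rate on top 1: 1.611. beetle larvae: 1 < 1.611 → exclude; stop.
Optimal diet: spiders — 1 of 4 types.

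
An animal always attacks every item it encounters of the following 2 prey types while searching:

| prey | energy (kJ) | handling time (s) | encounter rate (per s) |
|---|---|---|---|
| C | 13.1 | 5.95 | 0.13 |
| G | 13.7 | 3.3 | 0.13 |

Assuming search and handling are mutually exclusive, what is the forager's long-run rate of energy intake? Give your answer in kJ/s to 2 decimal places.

R = (0.13×13.1 + 0.13×13.7) / (1 + 0.13×5.95 + 0.13×3.3) = 3.484/2.203 = 1.582 kJ/s.

1.58 kJ/s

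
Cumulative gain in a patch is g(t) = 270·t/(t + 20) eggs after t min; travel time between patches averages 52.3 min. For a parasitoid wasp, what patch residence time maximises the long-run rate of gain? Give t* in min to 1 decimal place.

Maximise g(t)/(T+t): set derivative to zero → g'(t)(T+t) = g(t).
g'(t) = 270·20/(t + 20)². Setting 270·20/(t+20)² = 270t/[(t+20)(52.3+t)] gives 20(52.3+t) = t(t+20), so t² = 20×52.3 = 1046.
t* = √1046 = 32.34 min.

32.3 min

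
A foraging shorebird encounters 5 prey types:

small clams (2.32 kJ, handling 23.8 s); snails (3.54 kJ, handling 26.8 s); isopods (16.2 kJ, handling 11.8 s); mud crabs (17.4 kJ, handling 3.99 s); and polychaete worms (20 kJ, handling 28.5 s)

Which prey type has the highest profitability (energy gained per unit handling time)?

mud crabs

In descending order of E/h:
mud crabs: 17.4/3.99 = 4.36 kJ/s
isopods: 16.2/11.8 = 1.37 kJ/s
polychaete worms: 20/28.5 = 0.702 kJ/s
snails: 3.54/26.8 = 0.132 kJ/s
small clams: 2.32/23.8 = 0.0975 kJ/s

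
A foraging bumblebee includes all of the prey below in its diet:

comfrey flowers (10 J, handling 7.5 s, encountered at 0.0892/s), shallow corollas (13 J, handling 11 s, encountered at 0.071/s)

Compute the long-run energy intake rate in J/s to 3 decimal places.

R = Σλ_iE_i / (1 + Σλ_ih_i)
Numerator: 0.0892×10 + 0.071×13 = 1.815
Denominator: 1 + 0.0892×7.5 + 0.071×11 = 2.45
R = 1.815/2.45 = 0.7408 J/s

0.741 J/s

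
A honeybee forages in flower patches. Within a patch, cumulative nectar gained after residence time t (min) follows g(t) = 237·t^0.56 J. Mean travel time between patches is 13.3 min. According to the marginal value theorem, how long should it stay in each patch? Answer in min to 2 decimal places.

16.93 min

By the marginal value theorem, leave when the instantaneous gain rate g'(t) equals the habitat-wide average g(t)/(T + t).
g'(t) = 0.56·237·t^-0.44. Setting 0.56·237·t^-0.44 = 237·t^0.56/(13.3+t) gives 0.56(13.3+t) = t, so 0.44·t = 0.56×13.3.
t* = 0.56×13.3/0.44 = 16.93 min.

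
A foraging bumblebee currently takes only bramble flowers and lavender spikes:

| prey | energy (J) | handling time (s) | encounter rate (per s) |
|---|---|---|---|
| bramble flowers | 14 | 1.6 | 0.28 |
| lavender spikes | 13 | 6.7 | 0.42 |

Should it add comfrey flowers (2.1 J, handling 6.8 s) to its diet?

No

Intake rate on the current diet: R = (0.28×14 + 0.42×13) / (1 + 0.28×1.6 + 0.42×6.7) = 9.38/4.262 = 2.201 J/s.
Profitability of comfrey flowers: 2.1/6.8 = 0.3088 J/s.
Since 0.3088 < R, time spent handling comfrey flowers is better spent searching.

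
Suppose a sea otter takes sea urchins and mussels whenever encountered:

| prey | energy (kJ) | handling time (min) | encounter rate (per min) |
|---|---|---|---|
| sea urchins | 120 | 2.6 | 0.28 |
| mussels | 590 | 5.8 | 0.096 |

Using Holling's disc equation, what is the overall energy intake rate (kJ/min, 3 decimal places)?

Energy encountered per unit search time: 0.28×120 + 0.096×590 = 90.24 kJ/min.
Handling time per unit search time: 0.28×2.6 + 0.096×5.8 = 1.285.
Rate = 90.24/(1 + 1.285) = 39.5 kJ/min.

39.496 kJ/min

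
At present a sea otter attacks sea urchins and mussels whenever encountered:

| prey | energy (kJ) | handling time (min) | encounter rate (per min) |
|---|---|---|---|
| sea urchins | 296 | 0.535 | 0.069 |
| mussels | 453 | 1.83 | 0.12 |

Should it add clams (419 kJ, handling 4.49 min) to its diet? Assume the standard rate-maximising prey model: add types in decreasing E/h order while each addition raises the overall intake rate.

Yes

On sea urchins and mussels alone, R = ΣλE/(1+Σλh) = 74.78/1.257 = 59.52 kJ/min.
clams: E/h = 419/4.49 = 93.32 kJ/min.
93.32 > 59.52, so adding clams raises the average — include it.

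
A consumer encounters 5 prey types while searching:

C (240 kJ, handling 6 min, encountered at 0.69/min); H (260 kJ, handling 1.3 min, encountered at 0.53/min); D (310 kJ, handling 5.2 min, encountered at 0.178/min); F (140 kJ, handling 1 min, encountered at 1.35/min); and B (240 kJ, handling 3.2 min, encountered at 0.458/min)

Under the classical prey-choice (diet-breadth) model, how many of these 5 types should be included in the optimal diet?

Rank by E/h (kJ/min): H 200, F 140, B 75, D 59.6, C 40. Include each in turn until the next type's E/h falls below the running intake rate.
Rate on top 1: 81.59. F: 140 > 81.59 → include.
Rate on top 2: 107.5. B: 75 < 107.5 → exclude; stop.
Optimal diet: H, F — 2 of 5 types.

2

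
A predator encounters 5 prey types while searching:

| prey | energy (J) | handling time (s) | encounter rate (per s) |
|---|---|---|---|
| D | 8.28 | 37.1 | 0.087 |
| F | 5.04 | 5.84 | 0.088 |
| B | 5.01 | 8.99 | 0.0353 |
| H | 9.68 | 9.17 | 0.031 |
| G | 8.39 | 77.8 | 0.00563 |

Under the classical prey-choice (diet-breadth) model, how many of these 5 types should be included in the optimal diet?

3

E/h in descending order: H 1.06, F 0.863, B 0.557, D 0.223, G 0.108 J/s. The optimal diet is the largest prefix of this list for which every included type satisfies E_i/h_i > R on the types above it.
Rate on top 1: 0.2337. F: 0.863 > 0.2337 → include.
Rate on top 2: 0.4135. B: 0.557 > 0.4135 → include.
Rate on top 3: 0.4351. D: 0.223 < 0.4351 → exclude; stop.
Optimal diet: H, F, B — 3 of 5 types.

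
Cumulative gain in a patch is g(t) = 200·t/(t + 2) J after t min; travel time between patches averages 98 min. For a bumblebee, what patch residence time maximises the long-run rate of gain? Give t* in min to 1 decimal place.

Maximise g(t)/(T+t): set derivative to zero → g'(t)(T+t) = g(t).
g'(t) = 200·2/(t + 2)². Setting 200·2/(t+2)² = 200t/[(t+2)(98+t)] gives 2(98+t) = t(t+2), so t² = 2×98 = 196.
t* = √196 = 14 min.

14.0 min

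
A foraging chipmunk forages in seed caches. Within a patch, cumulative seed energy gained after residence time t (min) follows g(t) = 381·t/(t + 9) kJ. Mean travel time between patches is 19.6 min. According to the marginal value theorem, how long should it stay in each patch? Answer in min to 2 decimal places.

Maximise g(t)/(T+t): set derivative to zero → g'(t)(T+t) = g(t).
g'(t) = 381·9/(t + 9)². Setting 381·9/(t+9)² = 381t/[(t+9)(19.6+t)] gives 9(19.6+t) = t(t+9), so t² = 9×19.6 = 176.4.
t* = √176.4 = 13.28 min.

13.28 min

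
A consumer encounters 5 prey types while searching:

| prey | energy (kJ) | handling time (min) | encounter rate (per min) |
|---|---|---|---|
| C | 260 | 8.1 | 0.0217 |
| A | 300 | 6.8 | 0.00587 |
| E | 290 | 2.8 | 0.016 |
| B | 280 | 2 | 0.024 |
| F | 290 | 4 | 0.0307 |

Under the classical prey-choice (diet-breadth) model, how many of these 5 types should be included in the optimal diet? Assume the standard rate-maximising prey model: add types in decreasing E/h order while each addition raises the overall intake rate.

Profitabilities (E/h, kJ/min): B 140, E 104, F 72.5, A 44.1, C 32.1. Add prey in this order while the next type's profitability exceeds the intake rate on those already taken.
Rate on top 1: 6.412. E: 104 > 6.412 → include.
Rate on top 2: 10.4. F: 72.5 > 10.4 → include.
Rate on top 3: 16.67. A: 44.1 > 16.67 → include.
Rate on top 4: 17.54. C: 32.1 > 17.54 → include.
Optimal diet: B, E, F, A, C — 5 of 5 types.

5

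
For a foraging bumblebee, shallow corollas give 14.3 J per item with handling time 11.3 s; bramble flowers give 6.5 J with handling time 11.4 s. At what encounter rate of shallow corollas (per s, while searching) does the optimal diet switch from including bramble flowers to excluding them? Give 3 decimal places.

The zero-one rule: include bramble flowers iff E₂/h₂ > λE₁/(1+λh₁). Equality gives the switch point.
λE₁h₂ = E₂ + λE₂h₁ ⇒ λ = E₂/(E₁h₂ − E₂h₁) = 6.5/(163 − 73.45) = 0.07257 per s.

0.073 per s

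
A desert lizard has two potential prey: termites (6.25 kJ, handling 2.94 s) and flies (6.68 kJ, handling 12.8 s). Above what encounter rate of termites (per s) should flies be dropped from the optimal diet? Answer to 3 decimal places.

Drop flies once their profitability E₂/h₂ falls below the rate achievable on termites alone: E₂/h₂ = λE₁/(1 + λh₁).
Solve for λ: λE₁h₂ = E₂(1 + λh₁) → λ(E₁h₂ − E₂h₁) = E₂ → λ = E₂/(E₁h₂ − E₂h₁).
λ = 6.68/(6.25×12.8 − 6.68×2.94) = 6.68/60.36 = 0.1107 per s.

0.111 per s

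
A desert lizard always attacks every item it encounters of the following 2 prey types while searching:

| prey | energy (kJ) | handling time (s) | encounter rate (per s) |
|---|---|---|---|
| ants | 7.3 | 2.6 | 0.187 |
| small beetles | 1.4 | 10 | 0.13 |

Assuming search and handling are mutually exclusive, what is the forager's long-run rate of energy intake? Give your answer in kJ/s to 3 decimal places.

R = Σλ_iE_i / (1 + Σλ_ih_i)
Numerator: 0.187×7.3 + 0.13×1.4 = 1.547
Denominator: 1 + 0.187×2.6 + 0.13×10 = 2.786
R = 1.547/2.786 = 0.5553 kJ/s

0.555 kJ/s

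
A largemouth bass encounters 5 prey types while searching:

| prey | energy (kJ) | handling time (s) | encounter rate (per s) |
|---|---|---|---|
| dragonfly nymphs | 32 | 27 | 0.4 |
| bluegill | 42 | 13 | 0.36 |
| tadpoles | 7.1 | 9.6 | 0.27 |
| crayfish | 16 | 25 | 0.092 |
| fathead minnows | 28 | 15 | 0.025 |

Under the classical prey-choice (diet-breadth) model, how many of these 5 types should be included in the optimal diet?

1

Rank by E/h (kJ/s): bluegill 3.23, fathead minnows 1.87, dragonfly nymphs 1.19, tadpoles 0.74, crayfish 0.64. Include each in turn until the next type's E/h falls below the running intake rate.
Rate on top 1: 2.662. fathead minnows: 1.87 < 2.662 → exclude; stop.
Optimal diet: bluegill — 1 of 5 types.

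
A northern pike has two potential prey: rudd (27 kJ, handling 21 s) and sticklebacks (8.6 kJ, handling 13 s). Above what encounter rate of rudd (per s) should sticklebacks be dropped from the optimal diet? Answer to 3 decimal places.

Drop sticklebacks once their profitability E₂/h₂ falls below the rate achievable on rudd alone: E₂/h₂ = λE₁/(1 + λh₁).
Solve for λ: λE₁h₂ = E₂(1 + λh₁) → λ(E₁h₂ − E₂h₁) = E₂ → λ = E₂/(E₁h₂ − E₂h₁).
λ = 8.6/(27×13 − 8.6×21) = 8.6/170.4 = 0.05047 per s.

0.050 per s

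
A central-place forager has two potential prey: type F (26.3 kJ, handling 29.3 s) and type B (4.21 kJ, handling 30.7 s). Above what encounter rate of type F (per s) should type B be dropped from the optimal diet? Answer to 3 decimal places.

The zero-one rule: include type B iff E₂/h₂ > λE₁/(1+λh₁). Equality gives the switch point.
λE₁h₂ = E₂ + λE₂h₁ ⇒ λ = E₂/(E₁h₂ − E₂h₁) = 4.21/(807.4 − 123.4) = 0.006154 per s.

0.006 per s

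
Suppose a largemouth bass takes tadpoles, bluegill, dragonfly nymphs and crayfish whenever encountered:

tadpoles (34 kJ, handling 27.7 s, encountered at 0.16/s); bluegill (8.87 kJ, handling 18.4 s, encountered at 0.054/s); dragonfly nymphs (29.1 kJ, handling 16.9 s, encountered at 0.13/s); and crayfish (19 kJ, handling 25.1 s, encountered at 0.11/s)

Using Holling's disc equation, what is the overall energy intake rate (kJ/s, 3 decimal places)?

1.036 kJ/s

Energy encountered per unit search time: 0.16×34 + 0.054×8.87 + 0.13×29.1 + 0.11×19 = 11.79 kJ/s.
Handling time per unit search time: 0.16×27.7 + 0.054×18.4 + 0.13×16.9 + 0.11×25.1 = 10.38.
Rate = 11.79/(1 + 10.38) = 1.036 kJ/s.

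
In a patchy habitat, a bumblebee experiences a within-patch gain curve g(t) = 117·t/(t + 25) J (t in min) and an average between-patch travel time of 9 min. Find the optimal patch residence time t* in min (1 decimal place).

By the marginal value theorem, leave when the instantaneous gain rate g'(t) equals the habitat-wide average g(t)/(T + t).
g'(t) = 117·25/(t + 25)². Setting 117·25/(t+25)² = 117t/[(t+25)(9+t)] gives 25(9+t) = t(t+25), so t² = 25×9 = 225.
t* = √225 = 15 min.

15.0 min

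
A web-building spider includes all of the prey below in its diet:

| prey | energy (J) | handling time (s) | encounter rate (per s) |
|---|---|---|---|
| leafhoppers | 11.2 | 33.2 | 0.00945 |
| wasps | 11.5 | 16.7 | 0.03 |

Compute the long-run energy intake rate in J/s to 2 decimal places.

0.25 J/s

R = Σλ_iE_i / (1 + Σλ_ih_i)
Numerator: 0.00945×11.2 + 0.03×11.5 = 0.4508
Denominator: 1 + 0.00945×33.2 + 0.03×16.7 = 1.815
R = 0.4508/1.815 = 0.2484 J/s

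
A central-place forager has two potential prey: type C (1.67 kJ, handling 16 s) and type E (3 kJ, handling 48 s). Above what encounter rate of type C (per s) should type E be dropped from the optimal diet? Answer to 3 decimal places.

The zero-one rule: include type E iff E₂/h₂ > λE₁/(1+λh₁). Equality gives the switch point.
λE₁h₂ = E₂ + λE₂h₁ ⇒ λ = E₂/(E₁h₂ − E₂h₁) = 3/(80.16 − 48) = 0.09328 per s.

0.093 per s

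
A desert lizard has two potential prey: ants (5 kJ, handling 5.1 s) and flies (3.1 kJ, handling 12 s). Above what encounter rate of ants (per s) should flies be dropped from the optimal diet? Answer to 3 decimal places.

0.070 per s

The zero-one rule: include flies iff E₂/h₂ > λE₁/(1+λh₁). Equality gives the switch point.
λE₁h₂ = E₂ + λE₂h₁ ⇒ λ = E₂/(E₁h₂ − E₂h₁) = 3.1/(60 − 15.81) = 0.07015 per s.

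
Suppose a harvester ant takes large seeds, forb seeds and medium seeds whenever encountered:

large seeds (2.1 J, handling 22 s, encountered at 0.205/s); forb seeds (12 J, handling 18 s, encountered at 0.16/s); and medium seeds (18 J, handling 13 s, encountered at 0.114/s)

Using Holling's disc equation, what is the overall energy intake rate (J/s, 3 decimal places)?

R = Σλ_iE_i / (1 + Σλ_ih_i)
Numerator: 0.205×2.1 + 0.16×12 + 0.114×18 = 4.402
Denominator: 1 + 0.205×22 + 0.16×18 + 0.114×13 = 9.872
R = 4.402/9.872 = 0.446 J/s

0.446 J/s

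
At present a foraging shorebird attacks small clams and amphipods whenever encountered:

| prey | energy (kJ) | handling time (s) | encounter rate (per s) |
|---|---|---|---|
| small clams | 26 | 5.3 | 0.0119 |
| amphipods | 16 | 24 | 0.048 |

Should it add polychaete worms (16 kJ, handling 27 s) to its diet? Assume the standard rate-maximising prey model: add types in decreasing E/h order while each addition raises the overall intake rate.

Current rate: (0.0119×26 + 0.048×16)/(1 + 0.0119×5.3 + 0.048×24) = 0.4864 kJ/s.
polychaete worms: E/h = 16/27 = 0.5926 kJ/s.
Since 0.5926 > R, including polychaete worms increases the long-run rate.

Yes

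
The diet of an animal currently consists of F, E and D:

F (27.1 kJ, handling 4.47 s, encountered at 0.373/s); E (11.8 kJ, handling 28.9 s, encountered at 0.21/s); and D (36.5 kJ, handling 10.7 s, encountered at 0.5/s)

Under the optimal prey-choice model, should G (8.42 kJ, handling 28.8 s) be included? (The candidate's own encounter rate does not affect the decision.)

On F, E and D alone, R = ΣλE/(1+Σλh) = 30.84/14.09 = 2.189 kJ/s.
Profitability of G: 8.42/28.8 = 0.2924 kJ/s.
0.2924 < 2.189, so adding G would lower the average — exclude it.

No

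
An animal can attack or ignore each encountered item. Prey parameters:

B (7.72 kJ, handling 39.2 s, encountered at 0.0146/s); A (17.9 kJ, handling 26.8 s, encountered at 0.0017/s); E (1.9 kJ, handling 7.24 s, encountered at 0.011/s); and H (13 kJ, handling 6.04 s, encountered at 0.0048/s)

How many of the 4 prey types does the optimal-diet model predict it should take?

Rank by E/h (kJ/s): H 2.15, A 0.668, E 0.262, B 0.197. Include each in turn until the next type's E/h falls below the running intake rate.
Rate on top 1: 0.06064. A: 0.668 > 0.06064 → include.
Rate on top 2: 0.08639. E: 0.262 > 0.08639 → include.
Rate on top 3: 0.09854. B: 0.197 > 0.09854 → include.
Optimal diet: H, A, E, B — 4 of 4 types.

4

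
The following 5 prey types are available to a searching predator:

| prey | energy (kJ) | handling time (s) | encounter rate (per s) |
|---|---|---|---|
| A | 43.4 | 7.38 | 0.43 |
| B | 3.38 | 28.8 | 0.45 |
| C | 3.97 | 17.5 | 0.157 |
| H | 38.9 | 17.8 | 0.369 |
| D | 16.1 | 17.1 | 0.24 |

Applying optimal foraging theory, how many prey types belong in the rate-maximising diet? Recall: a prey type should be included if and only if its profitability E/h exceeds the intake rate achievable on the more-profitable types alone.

Profitabilities (E/h, kJ/s): A 5.88, H 2.19, D 0.942, C 0.227, B 0.117. Add prey in this order while the next type's profitability exceeds the intake rate on those already taken.
Rate on top 1: 4.472. H: 2.19 < 4.472 → exclude; stop.
Optimal diet: A — 1 of 5 types.

1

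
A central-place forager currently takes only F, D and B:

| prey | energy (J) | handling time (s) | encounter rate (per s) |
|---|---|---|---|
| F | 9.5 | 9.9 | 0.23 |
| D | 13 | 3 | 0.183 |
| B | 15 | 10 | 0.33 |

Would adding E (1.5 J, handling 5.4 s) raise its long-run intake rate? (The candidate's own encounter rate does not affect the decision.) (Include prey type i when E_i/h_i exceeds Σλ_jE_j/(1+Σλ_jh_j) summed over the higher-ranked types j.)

No

On F, D and B alone, R = ΣλE/(1+Σλh) = 9.514/7.126 = 1.335 J/s.
Profitability of E: 1.5/5.4 = 0.2778 J/s.
Since 0.2778 < R, time spent handling E is better spent searching.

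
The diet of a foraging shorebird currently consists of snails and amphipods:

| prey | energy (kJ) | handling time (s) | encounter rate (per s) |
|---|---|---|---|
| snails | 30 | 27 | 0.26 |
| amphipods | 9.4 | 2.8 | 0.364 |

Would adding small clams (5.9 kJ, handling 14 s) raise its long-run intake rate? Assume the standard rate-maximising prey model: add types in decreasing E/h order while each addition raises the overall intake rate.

Intake rate on the current diet: R = (0.26×30 + 0.364×9.4) / (1 + 0.26×27 + 0.364×2.8) = 11.22/9.039 = 1.241 kJ/s.
small clams: E/h = 5.9/14 = 0.4214 kJ/s.
0.4214 < 1.241, so adding small clams would lower the average — exclude it.

No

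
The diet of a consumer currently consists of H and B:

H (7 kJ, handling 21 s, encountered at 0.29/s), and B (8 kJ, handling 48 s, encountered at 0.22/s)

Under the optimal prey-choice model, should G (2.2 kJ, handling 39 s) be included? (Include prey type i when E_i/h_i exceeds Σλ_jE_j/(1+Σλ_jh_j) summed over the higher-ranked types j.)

No

Current rate: (0.29×7 + 0.22×8)/(1 + 0.29×21 + 0.22×48) = 0.2147 kJ/s.
Profitability of G: 2.2/39 = 0.05641 kJ/s.
0.05641 < 0.2147, so adding G would lower the average — exclude it.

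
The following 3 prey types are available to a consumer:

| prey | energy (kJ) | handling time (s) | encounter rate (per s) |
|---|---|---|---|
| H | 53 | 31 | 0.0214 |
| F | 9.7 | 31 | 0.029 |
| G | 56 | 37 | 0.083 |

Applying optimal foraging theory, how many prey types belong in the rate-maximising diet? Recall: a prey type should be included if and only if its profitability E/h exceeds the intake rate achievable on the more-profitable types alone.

2

E/h in descending order: H 1.71, G 1.51, F 0.313 kJ/s. The optimal diet is the largest prefix of this list for which every included type satisfies E_i/h_i > R on the types above it.
Rate on top 1: 0.6819. G: 1.51 > 0.6819 → include.
Rate on top 2: 1.221. F: 0.313 < 1.221 → exclude; stop.
Optimal diet: H, G — 2 of 3 types.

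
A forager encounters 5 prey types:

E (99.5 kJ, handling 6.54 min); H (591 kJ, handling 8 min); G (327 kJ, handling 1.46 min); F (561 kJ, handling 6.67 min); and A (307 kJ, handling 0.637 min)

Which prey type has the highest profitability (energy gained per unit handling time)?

Profitability E/h (kJ/min): E = 99.5/6.54 = 15.2, H = 591/8 = 73.9, G = 327/1.46 = 224, F = 561/6.67 = 84.1, A = 307/0.637 = 482.
Ranked: A > G > F > H > E.

A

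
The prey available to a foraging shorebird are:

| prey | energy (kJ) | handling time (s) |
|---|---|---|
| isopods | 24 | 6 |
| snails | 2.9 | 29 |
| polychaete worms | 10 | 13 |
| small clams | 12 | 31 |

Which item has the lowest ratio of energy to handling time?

Profitability E/h (kJ/s): isopods = 24/6 = 4, snails = 2.9/29 = 0.1, polychaete worms = 10/13 = 0.769, small clams = 12/31 = 0.387.
Ranked: isopods > polychaete worms > small clams > snails.

snails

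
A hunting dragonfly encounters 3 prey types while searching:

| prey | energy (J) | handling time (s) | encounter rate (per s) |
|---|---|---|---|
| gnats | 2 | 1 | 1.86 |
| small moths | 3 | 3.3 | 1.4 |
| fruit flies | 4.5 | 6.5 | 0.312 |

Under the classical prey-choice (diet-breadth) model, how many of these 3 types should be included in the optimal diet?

Profitabilities (E/h, J/s): gnats 2, small moths 0.909, fruit flies 0.692. Add prey in this order while the next type's profitability exceeds the intake rate on those already taken.
Rate on top 1: 1.301. small moths: 0.909 < 1.301 → exclude; stop.
Optimal diet: gnats — 1 of 3 types.

1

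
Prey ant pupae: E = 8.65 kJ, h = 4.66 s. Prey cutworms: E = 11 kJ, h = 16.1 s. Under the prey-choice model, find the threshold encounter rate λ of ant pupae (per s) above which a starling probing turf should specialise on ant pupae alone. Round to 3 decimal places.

Drop cutworms once their profitability E₂/h₂ falls below the rate achievable on ant pupae alone: E₂/h₂ = λE₁/(1 + λh₁).
Solve for λ: λE₁h₂ = E₂(1 + λh₁) → λ(E₁h₂ − E₂h₁) = E₂ → λ = E₂/(E₁h₂ − E₂h₁).
λ = 11/(8.65×16.1 − 11×4.66) = 11/88.01 = 0.125 per s.

0.125 per s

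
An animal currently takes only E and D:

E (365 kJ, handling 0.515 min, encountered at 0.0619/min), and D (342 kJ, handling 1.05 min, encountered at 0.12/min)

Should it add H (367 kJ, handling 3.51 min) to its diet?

Yes

Intake rate on the current diet: R = (0.0619×365 + 0.12×342) / (1 + 0.0619×0.515 + 0.12×1.05) = 63.63/1.158 = 54.96 kJ/min.
H: E/h = 367/3.51 = 104.6 kJ/min.
104.6 > 54.96, so adding H raises the average — include it.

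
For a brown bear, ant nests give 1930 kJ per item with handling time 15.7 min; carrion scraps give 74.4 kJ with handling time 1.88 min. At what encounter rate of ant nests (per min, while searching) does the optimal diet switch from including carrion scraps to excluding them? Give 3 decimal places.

The zero-one rule: include carrion scraps iff E₂/h₂ > λE₁/(1+λh₁). Equality gives the switch point.
λE₁h₂ = E₂ + λE₂h₁ ⇒ λ = E₂/(E₁h₂ − E₂h₁) = 74.4/(3628 − 1168) = 0.03024 per min.

0.030 per min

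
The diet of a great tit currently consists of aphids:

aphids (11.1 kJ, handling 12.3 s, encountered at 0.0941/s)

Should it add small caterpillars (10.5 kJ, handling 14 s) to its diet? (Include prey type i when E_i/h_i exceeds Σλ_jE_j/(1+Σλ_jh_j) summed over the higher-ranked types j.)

Current rate: (0.0941×11.1)/(1 + 0.0941×12.3) = 0.4841 kJ/s.
small caterpillars: E/h = 10.5/14 = 0.75 kJ/s.
Since 0.75 > R, including small caterpillars increases the long-run rate.

Yes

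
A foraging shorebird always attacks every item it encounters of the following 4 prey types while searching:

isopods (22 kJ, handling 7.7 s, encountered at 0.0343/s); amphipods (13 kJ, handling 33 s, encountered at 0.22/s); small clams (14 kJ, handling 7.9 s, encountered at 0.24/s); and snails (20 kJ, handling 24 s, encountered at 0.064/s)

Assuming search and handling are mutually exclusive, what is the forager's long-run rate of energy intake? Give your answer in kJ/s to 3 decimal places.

R = Σλ_iE_i / (1 + Σλ_ih_i)
Numerator: 0.0343×22 + 0.22×13 + 0.24×14 + 0.064×20 = 8.255
Denominator: 1 + 0.0343×7.7 + 0.22×33 + 0.24×7.9 + 0.064×24 = 11.96
R = 8.255/11.96 = 0.6904 kJ/s

0.690 kJ/s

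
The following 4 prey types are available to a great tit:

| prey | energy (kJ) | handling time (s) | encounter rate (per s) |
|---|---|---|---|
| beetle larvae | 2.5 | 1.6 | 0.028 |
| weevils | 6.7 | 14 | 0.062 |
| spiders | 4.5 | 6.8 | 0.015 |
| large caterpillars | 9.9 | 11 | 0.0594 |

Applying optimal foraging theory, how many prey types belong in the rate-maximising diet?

4

Profitabilities (E/h, kJ/s): beetle larvae 1.56, large caterpillars 0.9, spiders 0.662, weevils 0.479. Add prey in this order while the next type's profitability exceeds the intake rate on those already taken.
Rate on top 1: 0.067. large caterpillars: 0.9 > 0.067 → include.
Rate on top 2: 0.3875. spiders: 0.662 > 0.3875 → include.
Rate on top 3: 0.403. weevils: 0.479 > 0.403 → include.
Optimal diet: beetle larvae, large caterpillars, spiders, weevils — 4 of 4 types.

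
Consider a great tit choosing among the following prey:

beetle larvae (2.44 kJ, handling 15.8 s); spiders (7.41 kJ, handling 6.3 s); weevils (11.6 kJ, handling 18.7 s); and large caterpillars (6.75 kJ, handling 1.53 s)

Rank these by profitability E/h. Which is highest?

In descending order of E/h:
large caterpillars: 6.75/1.53 = 4.41 kJ/s
spiders: 7.41/6.3 = 1.18 kJ/s
weevils: 11.6/18.7 = 0.62 kJ/s
beetle larvae: 2.44/15.8 = 0.154 kJ/s

large caterpillars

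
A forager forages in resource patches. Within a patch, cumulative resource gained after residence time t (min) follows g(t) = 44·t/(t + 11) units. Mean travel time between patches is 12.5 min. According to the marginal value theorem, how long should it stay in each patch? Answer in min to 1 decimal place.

Maximise g(t)/(T+t): set derivative to zero → g'(t)(T+t) = g(t).
g'(t) = 44·11/(t + 11)². Setting 44·11/(t+11)² = 44t/[(t+11)(12.5+t)] gives 11(12.5+t) = t(t+11), so t² = 11×12.5 = 137.5.
t* = √137.5 = 11.73 min.

11.7 min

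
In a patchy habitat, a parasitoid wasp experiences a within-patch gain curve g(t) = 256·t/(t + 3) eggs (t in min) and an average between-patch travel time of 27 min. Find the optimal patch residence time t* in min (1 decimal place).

Optimal t* satisfies g'(t*) = g(t*)/(T + t*).
g'(t) = 256·3/(t + 3)². Setting 256·3/(t+3)² = 256t/[(t+3)(27+t)] gives 3(27+t) = t(t+3), so t² = 3×27 = 81.
t* = √81 = 9 min.

9.0 min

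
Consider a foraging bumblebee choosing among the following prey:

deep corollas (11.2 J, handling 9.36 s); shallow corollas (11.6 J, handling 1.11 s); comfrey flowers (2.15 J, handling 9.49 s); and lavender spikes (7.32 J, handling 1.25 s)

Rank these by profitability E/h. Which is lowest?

Profitability E/h (J/s): deep corollas = 11.2/9.36 = 1.2, shallow corollas = 11.6/1.11 = 10.5, comfrey flowers = 2.15/9.49 = 0.227, lavender spikes = 7.32/1.25 = 5.86.
Ranked: shallow corollas > lavender spikes > deep corollas > comfrey flowers.

comfrey flowers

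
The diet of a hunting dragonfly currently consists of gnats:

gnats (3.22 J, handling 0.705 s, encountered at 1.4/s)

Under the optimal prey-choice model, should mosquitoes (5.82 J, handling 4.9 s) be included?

Intake rate on the current diet: R = (1.4×3.22) / (1 + 1.4×0.705) = 4.508/1.987 = 2.269 J/s.
Profitability of mosquitoes: 5.82/4.9 = 1.188 J/s.
1.188 < 2.269, so adding mosquitoes would lower the average — exclude it.

No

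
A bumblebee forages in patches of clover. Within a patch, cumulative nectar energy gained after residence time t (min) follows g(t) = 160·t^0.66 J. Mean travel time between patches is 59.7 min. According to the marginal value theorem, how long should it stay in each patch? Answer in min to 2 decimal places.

115.89 min

Optimal t* satisfies g'(t*) = g(t*)/(T + t*).
g'(t) = 0.66·160·t^-0.34. Setting 0.66·160·t^-0.34 = 160·t^0.66/(59.7+t) gives 0.66(59.7+t) = t, so 0.34·t = 0.66×59.7.
t* = 0.66×59.7/0.34 = 115.9 min.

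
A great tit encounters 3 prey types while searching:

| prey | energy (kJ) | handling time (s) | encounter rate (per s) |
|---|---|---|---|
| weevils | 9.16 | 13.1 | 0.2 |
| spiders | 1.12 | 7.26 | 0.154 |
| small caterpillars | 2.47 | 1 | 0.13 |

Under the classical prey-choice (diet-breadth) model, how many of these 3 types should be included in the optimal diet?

2

E/h in descending order: small caterpillars 2.47, weevils 0.699, spiders 0.154 kJ/s. The optimal diet is the largest prefix of this list for which every included type satisfies E_i/h_i > R on the types above it.
Rate on top 1: 0.2842. weevils: 0.699 > 0.2842 → include.
Rate on top 2: 0.5742. spiders: 0.154 < 0.5742 → exclude; stop.
Optimal diet: small caterpillars, weevils — 2 of 3 types.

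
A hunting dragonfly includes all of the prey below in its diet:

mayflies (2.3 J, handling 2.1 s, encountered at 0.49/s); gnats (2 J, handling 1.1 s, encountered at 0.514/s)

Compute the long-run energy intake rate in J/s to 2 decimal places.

R = (0.49×2.3 + 0.514×2) / (1 + 0.49×2.1 + 0.514×1.1) = 2.155/2.594 = 0.8306 J/s.

0.83 J/s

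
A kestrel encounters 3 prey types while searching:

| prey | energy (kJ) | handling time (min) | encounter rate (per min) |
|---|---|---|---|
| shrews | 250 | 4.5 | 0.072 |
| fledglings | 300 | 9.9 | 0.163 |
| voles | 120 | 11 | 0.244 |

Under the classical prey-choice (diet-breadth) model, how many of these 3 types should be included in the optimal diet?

Profitabilities (E/h, kJ/min): shrews 55.6, fledglings 30.3, voles 10.9. Add prey in this order while the next type's profitability exceeds the intake rate on those already taken.
Rate on top 1: 13.6. fledglings: 30.3 > 13.6 → include.
Rate on top 2: 22.77. voles: 10.9 < 22.77 → exclude; stop.
Optimal diet: shrews, fledglings — 2 of 3 types.

2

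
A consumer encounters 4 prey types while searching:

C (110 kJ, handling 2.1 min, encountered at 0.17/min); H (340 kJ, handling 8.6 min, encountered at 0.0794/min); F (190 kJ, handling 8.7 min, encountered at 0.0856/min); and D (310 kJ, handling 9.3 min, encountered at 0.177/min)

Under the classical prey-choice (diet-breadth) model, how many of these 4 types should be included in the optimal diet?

3

E/h in descending order: C 52.4, H 39.5, D 33.3, F 21.8 kJ/min. The optimal diet is the largest prefix of this list for which every included type satisfies E_i/h_i > R on the types above it.
Rate on top 1: 13.78. H: 39.5 > 13.78 → include.
Rate on top 2: 22.4. D: 33.3 > 22.4 → include.
Rate on top 3: 27.28. F: 21.8 < 27.28 → exclude; stop.
Optimal diet: C, H, D — 3 of 4 types.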